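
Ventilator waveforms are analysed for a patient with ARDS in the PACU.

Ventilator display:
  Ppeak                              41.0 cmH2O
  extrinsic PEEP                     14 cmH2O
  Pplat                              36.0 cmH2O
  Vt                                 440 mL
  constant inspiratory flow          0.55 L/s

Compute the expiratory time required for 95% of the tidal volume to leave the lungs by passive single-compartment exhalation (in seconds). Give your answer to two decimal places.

0.54

R = (PIP − Pplat)/V̇ = (41.0 − 36.0) / 0.55 = 5.0/0.55 = 9.091 cmH2O·s/L.
C = Vt/(Pplat − PEEP) = 440.0 / (36.0 − 14) = 440.0/22.0 = 20.0 mL/cmH2O.
τ = R × C = 9.091 × 0.02 L/cmH2O = 0.1818 s.
t = −τ·ln(1 − 0.95) = −0.1818·ln(0.05) = 0.5446 s.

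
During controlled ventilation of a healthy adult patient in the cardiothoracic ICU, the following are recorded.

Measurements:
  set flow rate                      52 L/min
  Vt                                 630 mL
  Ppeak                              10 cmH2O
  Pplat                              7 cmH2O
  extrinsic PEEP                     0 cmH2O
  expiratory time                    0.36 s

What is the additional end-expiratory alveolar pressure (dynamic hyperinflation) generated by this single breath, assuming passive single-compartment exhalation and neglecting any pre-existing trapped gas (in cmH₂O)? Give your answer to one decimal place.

Flow: 52 L/min ÷ 60 = 0.8667 L/s.
R = (PIP − Pplat)/V̇ = (10 − 7) / 0.8667 = 3.0/0.8667 = 3.461 cmH2O·s/L.
C = Vt/(Pplat − PEEP) = 630.0 / (7 − 0) = 630.0/7.0 = 90.0 mL/cmH2O.
τ = R × C = 3.461 × 0.09 L/cmH2O = 0.3115 s.
Fraction remaining = e^(−Te/τ) = e^(−0.36/0.3115) = 0.3148; trapped volume = 630.0 × 0.3148 = 198.32 mL.
Additional alveolar pressure from trapping ≈ V_trapped / C = 198.32 / 90.0 = 2.204 cmH2O.

2.2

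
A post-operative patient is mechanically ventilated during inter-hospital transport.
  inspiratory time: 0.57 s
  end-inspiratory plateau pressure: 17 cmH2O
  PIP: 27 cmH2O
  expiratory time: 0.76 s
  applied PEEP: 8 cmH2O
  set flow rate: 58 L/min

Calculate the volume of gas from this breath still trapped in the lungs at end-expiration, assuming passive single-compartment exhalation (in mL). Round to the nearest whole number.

Flow: 58 L/min ÷ 60 = 0.9667 L/s.
Vt = flow × Ti = 0.9667 L/s × 0.57 s × 1000 mL/L = 551.02 mL.
R = (PIP − Pplat)/V̇ = (27 − 17) / 0.9667 = 10.0/0.9667 = 10.344 cmH2O·s/L.
C = Vt/(Pplat − PEEP) = 551.02 / (17 − 8) = 551.02/9.0 = 61.224 mL/cmH2O.
τ = R × C = 10.344 × 0.06122 L/cmH2O = 0.6333 s.
Fraction remaining = e^(−Te/τ) = e^(−0.76/0.6333) = 0.3012.
Trapped volume = 551.02 × 0.3012 = 165.97 mL.

166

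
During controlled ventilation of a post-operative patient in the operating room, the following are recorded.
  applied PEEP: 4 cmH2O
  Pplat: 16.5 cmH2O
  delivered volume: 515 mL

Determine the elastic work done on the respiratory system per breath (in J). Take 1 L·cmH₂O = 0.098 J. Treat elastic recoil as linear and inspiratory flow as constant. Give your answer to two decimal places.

Elastic work ≈ ½ × (Pplat − PEEP) × Vt = 0.5 × (16.5 − 4) × 0.515 L = 0.5 × 12.5 × 0.515 = 3.219 L·cmH2O.
× 0.098 J/(L·cmH2O) → 0.3155 J.

0.32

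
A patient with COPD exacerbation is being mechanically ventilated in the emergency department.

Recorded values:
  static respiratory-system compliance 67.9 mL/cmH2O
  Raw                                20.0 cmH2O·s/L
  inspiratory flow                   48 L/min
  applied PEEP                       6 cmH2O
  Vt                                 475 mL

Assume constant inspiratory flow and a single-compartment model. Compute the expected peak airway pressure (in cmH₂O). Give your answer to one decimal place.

29.0

Flow: 48 L/min ÷ 60 = 0.8 L/s.
Equation of motion (constant flow): PIP = Vt/C + R·V̇ + PEEP.
PIP = 475/67.9 + 20.0×0.8 + 6 = 6.996 + 16.0 + 6 = 28.996 cmH2O.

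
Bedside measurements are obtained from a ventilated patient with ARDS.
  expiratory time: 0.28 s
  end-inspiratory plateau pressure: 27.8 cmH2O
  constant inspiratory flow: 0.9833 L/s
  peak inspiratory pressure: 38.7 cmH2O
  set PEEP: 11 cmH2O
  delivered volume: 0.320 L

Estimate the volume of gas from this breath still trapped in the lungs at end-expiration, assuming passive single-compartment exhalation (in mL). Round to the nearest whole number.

R = (PIP − Pplat)/V̇ = (38.7 − 27.8) / 0.9833 = 10.9/0.9833 = 11.085 cmH2O·s/L.
C = Vt/(Pplat − PEEP) = 320.0 / (27.8 − 11) = 320.0/16.8 = 19.048 mL/cmH2O.
τ = R × C = 11.085 × 0.01905 L/cmH2O = 0.2112 s.
Fraction remaining = e^(−Te/τ) = e^(−0.28/0.2112) = 0.2656.
Trapped volume = 320.0 × 0.2656 = 84.992 mL.

85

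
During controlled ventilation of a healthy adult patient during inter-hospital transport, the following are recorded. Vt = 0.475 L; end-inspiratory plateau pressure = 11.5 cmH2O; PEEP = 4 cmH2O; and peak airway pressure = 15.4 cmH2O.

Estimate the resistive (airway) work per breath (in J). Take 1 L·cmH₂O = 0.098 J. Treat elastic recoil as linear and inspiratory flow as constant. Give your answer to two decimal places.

0.18

With constant inspiratory flow the resistive pressure is constant at PIP − Pplat = 15.4 − 11.5 = 3.9 cmH2O, so resistive work = 3.9 × 0.475 = 1.853 L·cmH2O.
× 0.098 J/(L·cmH2O) → 0.1816 J.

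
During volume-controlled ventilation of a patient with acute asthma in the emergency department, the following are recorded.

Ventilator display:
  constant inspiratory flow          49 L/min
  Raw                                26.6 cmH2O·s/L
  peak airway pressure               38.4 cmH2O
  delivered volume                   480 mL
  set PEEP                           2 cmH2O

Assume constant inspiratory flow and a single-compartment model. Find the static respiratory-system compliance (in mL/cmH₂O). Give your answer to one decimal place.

32.7

Flow: 49 L/min ÷ 60 = 0.8167 L/s.
Equation of motion (constant flow): PIP = Vt/C + R·V̇ + PEEP.
Vt/C = PIP − R·V̇ − PEEP = 38.4 − 26.6×0.8167 − 2 = 38.4 − 21.724 − 2 = 14.676 cmH2O.
C = Vt / 14.676 = 480 / 14.676 = 32.706 mL/cmH2O.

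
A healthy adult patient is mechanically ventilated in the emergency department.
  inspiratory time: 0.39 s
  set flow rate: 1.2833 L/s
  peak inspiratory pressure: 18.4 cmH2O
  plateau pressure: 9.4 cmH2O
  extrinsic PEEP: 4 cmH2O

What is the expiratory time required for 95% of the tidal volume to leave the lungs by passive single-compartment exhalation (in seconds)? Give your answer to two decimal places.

1.95

Vt = flow × Ti = 1.2833 L/s × 0.39 s × 1000 mL/L = 500.49 mL.
R = (PIP − Pplat)/V̇ = (18.4 − 9.4) / 1.2833 = 9.0/1.2833 = 7.013 cmH2O·s/L.
C = Vt/(Pplat − PEEP) = 500.49 / (9.4 − 4) = 500.49/5.4 = 92.683 mL/cmH2O.
τ = R × C = 7.013 × 0.09268 L/cmH2O = 0.65 s.
t = −τ·ln(1 − 0.95) = −0.65·ln(0.05) = 1.947 s.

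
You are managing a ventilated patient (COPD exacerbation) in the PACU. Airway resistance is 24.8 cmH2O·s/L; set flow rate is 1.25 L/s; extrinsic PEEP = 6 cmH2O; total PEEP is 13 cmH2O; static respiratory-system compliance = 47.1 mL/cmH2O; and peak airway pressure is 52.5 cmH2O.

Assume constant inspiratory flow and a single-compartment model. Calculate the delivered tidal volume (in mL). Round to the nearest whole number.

Total PEEP = 13 cmH2O (set 6 + intrinsic 7); this is the baseline alveolar pressure.
Equation of motion (constant flow): PIP = Vt/C + R·V̇ + PEEP.
Vt/C = PIP − R·V̇ − PEEP = 52.5 − 31.0 − 13 = 8.5 cmH2O.
Vt = C × 8.5 = 47.1 × 8.5 = 400.35 mL.

400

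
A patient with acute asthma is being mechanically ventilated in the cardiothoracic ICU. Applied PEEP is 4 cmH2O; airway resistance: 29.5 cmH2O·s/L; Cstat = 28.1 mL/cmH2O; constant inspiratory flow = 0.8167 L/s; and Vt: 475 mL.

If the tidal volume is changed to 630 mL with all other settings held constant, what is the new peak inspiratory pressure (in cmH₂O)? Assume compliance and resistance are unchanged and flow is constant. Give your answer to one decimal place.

PIP = Vt/C + R·V̇ + PEEP (constant-flow equation of motion).
Only the elastic term changes: ΔPIP = ΔVt / C = (630 − 475) / 28.1 = 5.516 cmH2O.
Original PIP = 475/28.1 + 29.5×0.8167 + 4 = 44.997 cmH2O; new PIP = 44.997 + (5.516) = 50.513 cmH2O.

50.5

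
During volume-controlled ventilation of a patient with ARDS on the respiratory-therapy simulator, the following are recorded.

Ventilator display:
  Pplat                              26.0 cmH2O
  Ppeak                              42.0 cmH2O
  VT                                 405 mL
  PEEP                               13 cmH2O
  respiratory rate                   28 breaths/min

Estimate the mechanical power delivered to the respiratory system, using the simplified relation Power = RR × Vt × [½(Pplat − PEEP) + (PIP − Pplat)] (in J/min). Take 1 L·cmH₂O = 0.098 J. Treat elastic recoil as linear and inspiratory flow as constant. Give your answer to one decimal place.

Per-breath work = Vt × [½(Pplat−PEEP) + (PIP−Pplat)] = 0.405 × [0.5×13.0 + 16.0] = 0.405 × 22.5 = 9.113 L·cmH2O.
Power = 28 × 9.113 = 255.16 L·cmH2O/min.
× 0.098 J/(L·cmH2O) → 25.006 J/min.

25.0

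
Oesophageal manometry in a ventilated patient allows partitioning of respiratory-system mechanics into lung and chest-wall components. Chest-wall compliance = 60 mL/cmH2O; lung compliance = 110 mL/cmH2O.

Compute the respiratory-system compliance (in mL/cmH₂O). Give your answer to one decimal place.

38.8

Lung and chest wall are elastances in series: 1/Crs = 1/CL + 1/Ccw.
1/Crs = 1/110 + 1/60 = 0.02576.
Crs = 38.82 mL/cmH2O.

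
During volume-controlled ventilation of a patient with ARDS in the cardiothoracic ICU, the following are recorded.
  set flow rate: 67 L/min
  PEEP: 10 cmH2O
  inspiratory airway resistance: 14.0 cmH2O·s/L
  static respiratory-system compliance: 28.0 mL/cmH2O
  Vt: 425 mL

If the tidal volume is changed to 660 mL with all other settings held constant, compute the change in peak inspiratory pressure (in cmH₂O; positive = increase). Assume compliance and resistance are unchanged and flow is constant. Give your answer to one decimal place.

8.4

PIP = Vt/C + R·V̇ + PEEP (constant-flow equation of motion).
Only the elastic term changes: ΔPIP = ΔVt / C = (660 − 425) / 28.0 = 8.393 cmH2O.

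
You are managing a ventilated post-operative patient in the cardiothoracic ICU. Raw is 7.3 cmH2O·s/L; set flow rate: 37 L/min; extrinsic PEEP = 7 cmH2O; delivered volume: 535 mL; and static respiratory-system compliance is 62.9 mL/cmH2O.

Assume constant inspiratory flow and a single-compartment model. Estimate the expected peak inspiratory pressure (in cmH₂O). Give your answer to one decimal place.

Flow: 37 L/min ÷ 60 = 0.6167 L/s.
Equation of motion (constant flow): PIP = Vt/C + R·V̇ + PEEP.
PIP = 535/62.9 + 7.3×0.6167 + 7 = 8.506 + 4.502 + 7 = 20.008 cmH2O.

20.0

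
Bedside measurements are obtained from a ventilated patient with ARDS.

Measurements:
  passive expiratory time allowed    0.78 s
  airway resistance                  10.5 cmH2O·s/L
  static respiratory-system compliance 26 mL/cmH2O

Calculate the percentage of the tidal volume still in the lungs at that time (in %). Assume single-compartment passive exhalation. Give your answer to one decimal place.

5.7

τ = R × C = 10.5 × 26 mL/cmH2O = 10.5 × 0.026 L/cmH2O = 0.273 s.
Passive exhalation: V(t)/V₀ = e^(−t/τ) = e^(−0.78/0.273) = 0.05743.
Fraction remaining = 0.05743 → 5.743%.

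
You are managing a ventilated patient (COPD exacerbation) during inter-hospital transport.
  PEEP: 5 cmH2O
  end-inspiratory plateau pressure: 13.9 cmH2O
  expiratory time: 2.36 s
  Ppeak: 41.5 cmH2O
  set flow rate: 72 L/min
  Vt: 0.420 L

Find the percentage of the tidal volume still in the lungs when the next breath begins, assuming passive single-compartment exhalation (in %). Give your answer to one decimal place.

Flow: 72 L/min ÷ 60 = 1.2 L/s.
R = (PIP − Pplat)/V̇ = (41.5 − 13.9) / 1.2 = 27.6/1.2 = 23.0 cmH2O·s/L.
C = Vt/(Pplat − PEEP) = 420.0 / (13.9 − 5) = 420.0/8.9 = 47.191 mL/cmH2O.
τ = R × C = 23.0 × 0.04719 L/cmH2O = 1.085 s.
Fraction remaining at end-expiration = e^(−Te/τ) = e^(−2.36/1.085) = 0.1136 → 11.36%.

11.4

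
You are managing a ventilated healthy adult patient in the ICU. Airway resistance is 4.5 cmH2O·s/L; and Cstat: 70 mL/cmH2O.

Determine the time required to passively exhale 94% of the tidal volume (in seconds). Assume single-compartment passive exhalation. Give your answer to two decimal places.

0.89

τ = R × C = 4.5 × 70 mL/cmH2O = 4.5 × 0.070 L/cmH2O = 0.315 s.
Exhaled fraction f = 1 − e^(−t/τ) → t = −τ·ln(1 − f) = −0.315·ln(0.06) = 0.8862 s.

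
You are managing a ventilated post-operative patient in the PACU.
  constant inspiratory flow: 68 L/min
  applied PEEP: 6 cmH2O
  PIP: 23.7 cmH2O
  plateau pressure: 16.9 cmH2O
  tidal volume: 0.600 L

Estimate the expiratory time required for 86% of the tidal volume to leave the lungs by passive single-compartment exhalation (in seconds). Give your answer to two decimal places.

0.65

Flow: 68 L/min ÷ 60 = 1.1333 L/s.
R = (PIP − Pplat)/V̇ = (23.7 − 16.9) / 1.1333 = 6.8/1.1333 = 6.0 cmH2O·s/L.
C = Vt/(Pplat − PEEP) = 600.0 / (16.9 − 6) = 600.0/10.9 = 55.046 mL/cmH2O.
τ = R × C = 6.0 × 0.05505 L/cmH2O = 0.3303 s.
t = −τ·ln(1 − 0.86) = −0.3303·ln(0.14) = 0.6494 s.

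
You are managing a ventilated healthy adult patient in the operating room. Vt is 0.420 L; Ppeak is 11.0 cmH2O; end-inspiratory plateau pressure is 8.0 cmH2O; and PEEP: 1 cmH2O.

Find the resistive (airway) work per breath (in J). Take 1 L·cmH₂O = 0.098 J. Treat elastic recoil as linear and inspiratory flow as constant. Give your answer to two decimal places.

With constant inspiratory flow the resistive pressure is constant at PIP − Pplat = 11.0 − 8.0 = 3.0 cmH2O, so resistive work = 3.0 × 0.420 = 1.26 L·cmH2O.
× 0.098 J/(L·cmH2O) → 0.1235 J.

0.12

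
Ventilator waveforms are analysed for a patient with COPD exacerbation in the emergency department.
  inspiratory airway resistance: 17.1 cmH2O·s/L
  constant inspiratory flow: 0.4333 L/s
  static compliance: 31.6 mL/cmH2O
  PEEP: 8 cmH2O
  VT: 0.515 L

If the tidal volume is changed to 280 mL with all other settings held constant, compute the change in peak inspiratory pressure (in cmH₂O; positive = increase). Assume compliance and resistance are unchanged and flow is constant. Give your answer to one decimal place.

-7.4

PIP = Vt/C + R·V̇ + PEEP (constant-flow equation of motion).
Only the elastic term changes: ΔPIP = ΔVt / C = (280 − 515) / 31.6 = -7.437 cmH2O.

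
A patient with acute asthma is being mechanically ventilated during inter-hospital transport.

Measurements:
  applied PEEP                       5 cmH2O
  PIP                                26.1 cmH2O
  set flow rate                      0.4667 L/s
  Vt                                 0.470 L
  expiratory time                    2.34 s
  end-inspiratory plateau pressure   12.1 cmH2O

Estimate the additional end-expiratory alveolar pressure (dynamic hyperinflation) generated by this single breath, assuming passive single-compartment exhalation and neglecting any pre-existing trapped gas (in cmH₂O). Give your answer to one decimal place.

R = (PIP − Pplat)/V̇ = (26.1 − 12.1) / 0.4667 = 14.0/0.4667 = 29.998 cmH2O·s/L.
C = Vt/(Pplat − PEEP) = 470.0 / (12.1 − 5) = 470.0/7.1 = 66.197 mL/cmH2O.
τ = R × C = 29.998 × 0.0662 L/cmH2O = 1.986 s.
Fraction remaining = e^(−Te/τ) = e^(−2.34/1.986) = 0.3078; trapped volume = 470.0 × 0.3078 = 144.67 mL.
Additional alveolar pressure from trapping ≈ V_trapped / C = 144.67 / 66.197 = 2.185 cmH2O.

2.2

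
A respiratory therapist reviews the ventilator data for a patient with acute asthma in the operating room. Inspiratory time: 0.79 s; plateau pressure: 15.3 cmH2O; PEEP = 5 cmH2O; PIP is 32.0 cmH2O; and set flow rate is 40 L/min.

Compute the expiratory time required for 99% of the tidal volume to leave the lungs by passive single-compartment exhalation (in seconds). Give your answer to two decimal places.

Flow: 40 L/min ÷ 60 = 0.6667 L/s.
Vt = flow × Ti = 0.6667 L/s × 0.79 s × 1000 mL/L = 526.69 mL.
R = (PIP − Pplat)/V̇ = (32.0 − 15.3) / 0.6667 = 16.7/0.6667 = 25.049 cmH2O·s/L.
C = Vt/(Pplat − PEEP) = 526.69 / (15.3 − 5) = 526.69/10.3 = 51.135 mL/cmH2O.
τ = R × C = 25.049 × 0.05114 L/cmH2O = 1.281 s.
t = −τ·ln(1 − 0.99) = −1.281·ln(0.01) = 5.899 s.

5.90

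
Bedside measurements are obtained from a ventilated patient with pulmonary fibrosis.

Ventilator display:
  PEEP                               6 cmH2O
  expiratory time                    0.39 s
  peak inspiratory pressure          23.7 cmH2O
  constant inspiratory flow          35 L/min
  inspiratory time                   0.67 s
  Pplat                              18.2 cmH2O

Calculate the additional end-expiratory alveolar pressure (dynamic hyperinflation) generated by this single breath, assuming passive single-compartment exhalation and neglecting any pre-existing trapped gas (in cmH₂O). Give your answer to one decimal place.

3.4

Flow: 35 L/min ÷ 60 = 0.5833 L/s.
Vt = flow × Ti = 0.5833 L/s × 0.67 s × 1000 mL/L = 390.81 mL.
R = (PIP − Pplat)/V̇ = (23.7 − 18.2) / 0.5833 = 5.5/0.5833 = 9.429 cmH2O·s/L.
C = Vt/(Pplat − PEEP) = 390.81 / (18.2 − 6) = 390.81/12.2 = 32.034 mL/cmH2O.
τ = R × C = 9.429 × 0.03203 L/cmH2O = 0.302 s.
Fraction remaining = e^(−Te/τ) = e^(−0.39/0.302) = 0.2749; trapped volume = 390.81 × 0.2749 = 107.43 mL.
Additional alveolar pressure from trapping ≈ V_trapped / C = 107.43 / 32.034 = 3.354 cmH2O.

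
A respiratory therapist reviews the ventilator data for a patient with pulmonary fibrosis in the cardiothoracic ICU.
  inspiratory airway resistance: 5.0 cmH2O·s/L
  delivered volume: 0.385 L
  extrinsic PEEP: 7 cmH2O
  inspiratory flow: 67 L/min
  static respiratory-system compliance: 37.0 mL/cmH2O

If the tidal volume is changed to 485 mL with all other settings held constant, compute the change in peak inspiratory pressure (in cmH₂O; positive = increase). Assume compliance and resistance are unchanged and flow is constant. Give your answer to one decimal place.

2.7

PIP = Vt/C + R·V̇ + PEEP (constant-flow equation of motion).
Only the elastic term changes: ΔPIP = ΔVt / C = (485 − 385) / 37.0 = 2.703 cmH2O.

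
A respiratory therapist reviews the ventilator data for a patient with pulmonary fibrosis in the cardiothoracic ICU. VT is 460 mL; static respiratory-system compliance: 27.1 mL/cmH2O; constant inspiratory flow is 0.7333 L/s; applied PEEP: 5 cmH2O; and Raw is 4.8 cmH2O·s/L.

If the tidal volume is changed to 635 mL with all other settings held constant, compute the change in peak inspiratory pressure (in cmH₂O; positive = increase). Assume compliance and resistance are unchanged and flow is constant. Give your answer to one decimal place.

PIP = Vt/C + R·V̇ + PEEP (constant-flow equation of motion).
Only the elastic term changes: ΔPIP = ΔVt / C = (635 − 460) / 27.1 = 6.458 cmH2O.

6.5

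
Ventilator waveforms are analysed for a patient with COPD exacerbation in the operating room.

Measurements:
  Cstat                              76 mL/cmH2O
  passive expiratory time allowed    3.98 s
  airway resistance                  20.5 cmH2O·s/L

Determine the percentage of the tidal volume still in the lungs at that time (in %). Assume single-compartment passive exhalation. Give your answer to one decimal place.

7.8

τ = R × C = 20.5 × 76 mL/cmH2O = 20.5 × 0.076 L/cmH2O = 1.558 s.
Passive exhalation: V(t)/V₀ = e^(−t/τ) = e^(−3.98/1.558) = 0.07773.
Fraction remaining = 0.07773 → 7.773%.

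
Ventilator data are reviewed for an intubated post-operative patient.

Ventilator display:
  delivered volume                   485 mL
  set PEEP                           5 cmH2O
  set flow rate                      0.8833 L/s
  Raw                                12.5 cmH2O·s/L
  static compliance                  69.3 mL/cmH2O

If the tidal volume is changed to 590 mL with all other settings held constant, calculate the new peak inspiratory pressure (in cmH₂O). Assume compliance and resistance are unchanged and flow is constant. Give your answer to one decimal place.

PIP = Vt/C + R·V̇ + PEEP (constant-flow equation of motion).
Only the elastic term changes: ΔPIP = ΔVt / C = (590 − 485) / 69.3 = 1.515 cmH2O.
Original PIP = 485/69.3 + 12.5×0.8833 + 5 = 23.04 cmH2O; new PIP = 23.04 + (1.515) = 24.555 cmH2O.

24.6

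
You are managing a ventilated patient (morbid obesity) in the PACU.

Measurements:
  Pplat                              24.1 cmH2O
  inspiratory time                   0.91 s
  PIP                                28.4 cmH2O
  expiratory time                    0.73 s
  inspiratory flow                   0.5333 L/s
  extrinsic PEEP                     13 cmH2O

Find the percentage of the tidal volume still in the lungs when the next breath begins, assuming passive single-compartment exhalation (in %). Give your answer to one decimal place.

Vt = flow × Ti = 0.5333 L/s × 0.91 s × 1000 mL/L = 485.3 mL.
R = (PIP − Pplat)/V̇ = (28.4 − 24.1) / 0.5333 = 4.3/0.5333 = 8.063 cmH2O·s/L.
C = Vt/(Pplat − PEEP) = 485.3 / (24.1 − 13) = 485.3/11.1 = 43.721 mL/cmH2O.
τ = R × C = 8.063 × 0.04372 L/cmH2O = 0.3525 s.
Fraction remaining at end-expiration = e^(−Te/τ) = e^(−0.73/0.3525) = 0.1261 → 12.61%.

12.6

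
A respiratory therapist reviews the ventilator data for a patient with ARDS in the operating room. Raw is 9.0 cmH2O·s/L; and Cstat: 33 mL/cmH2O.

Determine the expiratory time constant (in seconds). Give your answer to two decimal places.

τ = R × C = 9.0 × 33 mL/cmH2O = 9.0 × 0.033 L/cmH2O = 0.297 s.

0.30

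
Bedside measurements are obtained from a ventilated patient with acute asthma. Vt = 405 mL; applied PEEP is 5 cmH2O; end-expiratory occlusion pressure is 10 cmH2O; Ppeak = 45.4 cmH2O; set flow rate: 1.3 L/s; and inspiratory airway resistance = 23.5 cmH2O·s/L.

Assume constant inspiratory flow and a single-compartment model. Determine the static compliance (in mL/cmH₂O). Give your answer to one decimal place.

Total PEEP = 10 cmH2O (set 5 + intrinsic 5); this is the baseline alveolar pressure.
Equation of motion (constant flow): PIP = Vt/C + R·V̇ + PEEP.
Vt/C = PIP − R·V̇ − PEEP = 45.4 − 23.5×1.3 − 10 = 45.4 − 30.55 − 10 = 4.85 cmH2O.
C = Vt / 4.85 = 405 / 4.85 = 83.505 mL/cmH2O.

83.5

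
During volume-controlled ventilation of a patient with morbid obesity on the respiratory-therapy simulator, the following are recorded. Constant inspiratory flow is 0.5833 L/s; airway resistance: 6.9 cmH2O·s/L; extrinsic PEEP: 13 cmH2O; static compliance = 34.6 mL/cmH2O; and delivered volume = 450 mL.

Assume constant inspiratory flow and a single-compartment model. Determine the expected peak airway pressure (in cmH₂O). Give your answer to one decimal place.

Equation of motion (constant flow): PIP = Vt/C + R·V̇ + PEEP.
PIP = 450/34.6 + 6.9×0.5833 + 13 = 13.006 + 4.025 + 13 = 30.031 cmH2O.

30.0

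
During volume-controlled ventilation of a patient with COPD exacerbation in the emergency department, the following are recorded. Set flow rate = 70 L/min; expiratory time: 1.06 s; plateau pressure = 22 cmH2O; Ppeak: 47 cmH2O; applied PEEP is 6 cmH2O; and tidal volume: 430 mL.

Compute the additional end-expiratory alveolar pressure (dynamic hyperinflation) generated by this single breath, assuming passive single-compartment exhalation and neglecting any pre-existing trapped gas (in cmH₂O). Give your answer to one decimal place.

Flow: 70 L/min ÷ 60 = 1.1667 L/s.
R = (PIP − Pplat)/V̇ = (47 − 22) / 1.1667 = 25.0/1.1667 = 21.428 cmH2O·s/L.
C = Vt/(Pplat − PEEP) = 430.0 / (22 − 6) = 430.0/16.0 = 26.875 mL/cmH2O.
τ = R × C = 21.428 × 0.02688 L/cmH2O = 0.576 s.
Fraction remaining = e^(−Te/τ) = e^(−1.06/0.576) = 0.1588; trapped volume = 430.0 × 0.1588 = 68.284 mL.
Additional alveolar pressure from trapping ≈ V_trapped / C = 68.284 / 26.875 = 2.541 cmH2O.

2.5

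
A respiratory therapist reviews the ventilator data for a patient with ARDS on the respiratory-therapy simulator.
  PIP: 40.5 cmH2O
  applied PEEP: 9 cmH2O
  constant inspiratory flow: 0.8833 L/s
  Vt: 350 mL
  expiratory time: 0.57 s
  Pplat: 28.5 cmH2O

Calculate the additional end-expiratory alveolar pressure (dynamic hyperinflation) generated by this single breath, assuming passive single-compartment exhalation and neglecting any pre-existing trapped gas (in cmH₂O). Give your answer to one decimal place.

R = (PIP − Pplat)/V̇ = (40.5 − 28.5) / 0.8833 = 12.0/0.8833 = 13.585 cmH2O·s/L.
C = Vt/(Pplat − PEEP) = 350.0 / (28.5 − 9) = 350.0/19.5 = 17.949 mL/cmH2O.
τ = R × C = 13.585 × 0.01795 L/cmH2O = 0.2439 s.
Fraction remaining = e^(−Te/τ) = e^(−0.57/0.2439) = 0.09661; trapped volume = 350.0 × 0.09661 = 33.814 mL.
Additional alveolar pressure from trapping ≈ V_trapped / C = 33.814 / 17.949 = 1.884 cmH2O.

1.9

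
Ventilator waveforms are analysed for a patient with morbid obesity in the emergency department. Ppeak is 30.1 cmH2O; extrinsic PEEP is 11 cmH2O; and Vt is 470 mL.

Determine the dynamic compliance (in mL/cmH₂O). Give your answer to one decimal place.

24.6

Dynamic compliance = Vt / (PIP − PEEP) = 470 / (30.1 − 11) = 470 / 19.1 = 24.607 mL/cmH2O.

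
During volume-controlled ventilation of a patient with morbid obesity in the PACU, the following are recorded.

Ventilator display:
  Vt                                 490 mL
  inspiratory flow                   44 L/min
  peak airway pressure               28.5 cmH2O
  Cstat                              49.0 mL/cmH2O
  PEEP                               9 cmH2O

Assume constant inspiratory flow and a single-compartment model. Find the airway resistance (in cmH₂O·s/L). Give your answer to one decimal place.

Flow: 44 L/min ÷ 60 = 0.7333 L/s.
Equation of motion (constant flow): PIP = Vt/C + R·V̇ + PEEP.
R·V̇ = PIP − Vt/C − PEEP = 28.5 − 490/49.0 − 9 = 28.5 − 10.0 − 9 = 9.5 cmH2O.
R = 9.5 / 0.7333 = 12.955 cmH2O·s/L.

13.0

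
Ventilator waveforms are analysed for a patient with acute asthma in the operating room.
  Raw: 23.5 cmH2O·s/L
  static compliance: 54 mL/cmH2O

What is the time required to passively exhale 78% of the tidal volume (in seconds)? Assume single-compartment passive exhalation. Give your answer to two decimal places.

1.92

τ = R × C = 23.5 × 54 mL/cmH2O = 23.5 × 0.054 L/cmH2O = 1.269 s.
Exhaled fraction f = 1 − e^(−t/τ) → t = −τ·ln(1 − f) = −1.269·ln(0.22) = 1.921 s.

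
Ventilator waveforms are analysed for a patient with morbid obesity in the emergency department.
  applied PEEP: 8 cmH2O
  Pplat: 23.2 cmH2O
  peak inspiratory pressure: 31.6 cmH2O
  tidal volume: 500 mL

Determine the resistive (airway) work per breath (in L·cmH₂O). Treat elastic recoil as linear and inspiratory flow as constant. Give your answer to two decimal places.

With constant inspiratory flow the resistive pressure is constant at PIP − Pplat = 31.6 − 23.2 = 8.4 cmH2O, so resistive work = 8.4 × 0.500 = 4.2 L·cmH2O.

4.20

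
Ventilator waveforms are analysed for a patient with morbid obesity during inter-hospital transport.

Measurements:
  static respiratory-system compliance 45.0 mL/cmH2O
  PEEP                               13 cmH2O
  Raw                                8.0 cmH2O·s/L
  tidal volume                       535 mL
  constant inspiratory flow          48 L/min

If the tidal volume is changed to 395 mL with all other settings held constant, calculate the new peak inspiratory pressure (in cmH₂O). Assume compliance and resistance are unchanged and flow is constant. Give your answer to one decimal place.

28.2

Flow: 48 L/min ÷ 60 = 0.8 L/s.
PIP = Vt/C + R·V̇ + PEEP (constant-flow equation of motion).
Only the elastic term changes: ΔPIP = ΔVt / C = (395 − 535) / 45.0 = -3.111 cmH2O.
Original PIP = 535/45.0 + 8.0×0.8 + 13 = 31.289 cmH2O; new PIP = 31.289 + (-3.111) = 28.178 cmH2O.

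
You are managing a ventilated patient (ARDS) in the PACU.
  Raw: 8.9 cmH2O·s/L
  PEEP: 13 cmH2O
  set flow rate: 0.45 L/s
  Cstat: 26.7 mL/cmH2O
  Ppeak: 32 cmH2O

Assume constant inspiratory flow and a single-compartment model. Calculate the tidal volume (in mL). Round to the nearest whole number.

400

Equation of motion (constant flow): PIP = Vt/C + R·V̇ + PEEP.
Vt/C = PIP − R·V̇ − PEEP = 32 − 4.005 − 13 = 14.995 cmH2O.
Vt = C × 14.995 = 26.7 × 14.995 = 400.37 mL.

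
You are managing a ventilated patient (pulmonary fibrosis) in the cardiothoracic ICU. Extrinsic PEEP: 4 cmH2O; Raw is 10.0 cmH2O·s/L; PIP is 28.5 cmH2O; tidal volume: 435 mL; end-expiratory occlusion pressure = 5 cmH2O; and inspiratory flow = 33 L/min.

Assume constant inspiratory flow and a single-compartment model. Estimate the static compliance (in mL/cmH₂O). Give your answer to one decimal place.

24.2

Flow: 33 L/min ÷ 60 = 0.55 L/s.
Total PEEP = 5 cmH2O (set 4 + intrinsic 1); this is the baseline alveolar pressure.
Equation of motion (constant flow): PIP = Vt/C + R·V̇ + PEEP.
Vt/C = PIP − R·V̇ − PEEP = 28.5 − 10.0×0.55 − 5 = 28.5 − 5.5 − 5 = 18.0 cmH2O.
C = Vt / 18.0 = 435 / 18.0 = 24.167 mL/cmH2O.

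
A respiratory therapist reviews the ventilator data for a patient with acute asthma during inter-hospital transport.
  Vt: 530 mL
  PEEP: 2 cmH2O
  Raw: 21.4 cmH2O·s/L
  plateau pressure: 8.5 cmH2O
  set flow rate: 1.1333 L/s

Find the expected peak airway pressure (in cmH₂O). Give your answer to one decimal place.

32.8

PIP = Pplat + Raw × flow = 8.5 + 21.4 × 1.1333 = 8.5 + 24.253 = 32.753 cmH2O.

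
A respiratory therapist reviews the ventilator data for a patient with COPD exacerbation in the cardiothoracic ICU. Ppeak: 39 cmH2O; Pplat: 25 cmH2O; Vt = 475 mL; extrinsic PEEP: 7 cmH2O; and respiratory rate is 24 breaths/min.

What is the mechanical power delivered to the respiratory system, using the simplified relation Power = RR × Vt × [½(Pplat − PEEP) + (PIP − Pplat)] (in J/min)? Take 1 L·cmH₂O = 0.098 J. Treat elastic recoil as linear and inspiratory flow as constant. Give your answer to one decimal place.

Per-breath work = Vt × [½(Pplat−PEEP) + (PIP−Pplat)] = 0.475 × [0.5×18.0 + 14.0] = 0.475 × 23.0 = 10.925 L·cmH2O.
Power = 24 × 10.925 = 262.2 L·cmH2O/min.
× 0.098 J/(L·cmH2O) → 25.696 J/min.

25.7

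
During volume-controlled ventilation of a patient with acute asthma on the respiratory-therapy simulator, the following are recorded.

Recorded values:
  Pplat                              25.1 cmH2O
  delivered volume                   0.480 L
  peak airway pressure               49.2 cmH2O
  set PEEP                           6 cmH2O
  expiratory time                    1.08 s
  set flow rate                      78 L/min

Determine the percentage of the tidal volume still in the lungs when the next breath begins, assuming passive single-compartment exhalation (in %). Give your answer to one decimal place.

Flow: 78 L/min ÷ 60 = 1.3 L/s.
R = (PIP − Pplat)/V̇ = (49.2 − 25.1) / 1.3 = 24.1/1.3 = 18.538 cmH2O·s/L.
C = Vt/(Pplat − PEEP) = 480.0 / (25.1 − 6) = 480.0/19.1 = 25.131 mL/cmH2O.
τ = R × C = 18.538 × 0.02513 L/cmH2O = 0.4659 s.
Fraction remaining at end-expiration = e^(−Te/τ) = e^(−1.08/0.4659) = 0.09846 → 9.846%.

9.8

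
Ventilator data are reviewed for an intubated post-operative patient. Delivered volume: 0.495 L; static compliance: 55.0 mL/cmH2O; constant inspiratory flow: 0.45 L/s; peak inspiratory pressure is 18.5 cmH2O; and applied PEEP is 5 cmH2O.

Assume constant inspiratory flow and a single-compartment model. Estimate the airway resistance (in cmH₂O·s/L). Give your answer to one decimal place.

Equation of motion (constant flow): PIP = Vt/C + R·V̇ + PEEP.
R·V̇ = PIP − Vt/C − PEEP = 18.5 − 495/55.0 − 5 = 18.5 − 9.0 − 5 = 4.5 cmH2O.
R = 4.5 / 0.45 = 10.0 cmH2O·s/L.

10.0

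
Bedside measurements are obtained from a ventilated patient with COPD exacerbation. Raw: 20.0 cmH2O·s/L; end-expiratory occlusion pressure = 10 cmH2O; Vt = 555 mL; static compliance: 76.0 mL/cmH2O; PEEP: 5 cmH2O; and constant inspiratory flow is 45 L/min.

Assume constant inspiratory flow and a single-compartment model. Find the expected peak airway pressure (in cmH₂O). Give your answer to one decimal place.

Flow: 45 L/min ÷ 60 = 0.75 L/s.
Total PEEP = 10 cmH2O (set 5 + intrinsic 5); this is the baseline alveolar pressure.
Equation of motion (constant flow): PIP = Vt/C + R·V̇ + PEEP.
PIP = 555/76.0 + 20.0×0.75 + 10 = 7.303 + 15.0 + 10 = 32.303 cmH2O.

32.3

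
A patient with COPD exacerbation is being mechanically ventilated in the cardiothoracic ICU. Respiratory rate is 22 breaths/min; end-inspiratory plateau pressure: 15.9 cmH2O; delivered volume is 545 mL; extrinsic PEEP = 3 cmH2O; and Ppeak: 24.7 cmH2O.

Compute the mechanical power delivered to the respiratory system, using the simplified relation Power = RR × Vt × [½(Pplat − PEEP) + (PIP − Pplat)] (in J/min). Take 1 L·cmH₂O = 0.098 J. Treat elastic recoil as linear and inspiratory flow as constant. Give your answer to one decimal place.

Per-breath work = Vt × [½(Pplat−PEEP) + (PIP−Pplat)] = 0.545 × [0.5×12.9 + 8.8] = 0.545 × 15.25 = 8.311 L·cmH2O.
Power = 22 × 8.311 = 182.84 L·cmH2O/min.
× 0.098 J/(L·cmH2O) → 17.918 J/min.

17.9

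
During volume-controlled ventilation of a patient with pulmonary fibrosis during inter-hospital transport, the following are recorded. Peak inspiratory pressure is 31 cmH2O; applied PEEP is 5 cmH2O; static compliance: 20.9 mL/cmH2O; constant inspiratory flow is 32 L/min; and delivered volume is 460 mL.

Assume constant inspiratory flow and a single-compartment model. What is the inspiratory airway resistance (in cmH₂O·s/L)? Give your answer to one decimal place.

Flow: 32 L/min ÷ 60 = 0.5333 L/s.
Equation of motion (constant flow): PIP = Vt/C + R·V̇ + PEEP.
R·V̇ = PIP − Vt/C − PEEP = 31 − 460/20.9 − 5 = 31 − 22.01 − 5 = 3.99 cmH2O.
R = 3.99 / 0.5333 = 7.482 cmH2O·s/L.

7.5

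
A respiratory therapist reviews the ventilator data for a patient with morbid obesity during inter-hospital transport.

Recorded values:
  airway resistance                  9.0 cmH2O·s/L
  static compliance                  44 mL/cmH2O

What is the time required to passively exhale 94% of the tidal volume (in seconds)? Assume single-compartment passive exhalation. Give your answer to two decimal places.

1.11

τ = R × C = 9.0 × 44 mL/cmH2O = 9.0 × 0.044 L/cmH2O = 0.396 s.
Exhaled fraction f = 1 − e^(−t/τ) → t = −τ·ln(1 − f) = −0.396·ln(0.06) = 1.114 s.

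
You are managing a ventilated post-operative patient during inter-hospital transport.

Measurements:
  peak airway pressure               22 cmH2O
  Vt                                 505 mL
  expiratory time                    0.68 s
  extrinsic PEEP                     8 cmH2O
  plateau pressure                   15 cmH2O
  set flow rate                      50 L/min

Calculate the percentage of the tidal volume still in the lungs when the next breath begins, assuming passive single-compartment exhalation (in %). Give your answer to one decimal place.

32.6

Flow: 50 L/min ÷ 60 = 0.8333 L/s.
R = (PIP − Pplat)/V̇ = (22 − 15) / 0.8333 = 7.0/0.8333 = 8.4 cmH2O·s/L.
C = Vt/(Pplat − PEEP) = 505.0 / (15 − 8) = 505.0/7.0 = 72.143 mL/cmH2O.
τ = R × C = 8.4 × 0.07214 L/cmH2O = 0.606 s.
Fraction remaining at end-expiration = e^(−Te/τ) = e^(−0.68/0.606) = 0.3256 → 32.56%.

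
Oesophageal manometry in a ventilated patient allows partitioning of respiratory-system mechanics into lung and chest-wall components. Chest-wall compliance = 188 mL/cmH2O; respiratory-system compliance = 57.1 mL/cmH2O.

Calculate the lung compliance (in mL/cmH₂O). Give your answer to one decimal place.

82.0

1/CL = 1/Crs − 1/Ccw.
1/CL = 1/57.1 − 1/188 = 0.01219.
CL = 82.034 mL/cmH2O.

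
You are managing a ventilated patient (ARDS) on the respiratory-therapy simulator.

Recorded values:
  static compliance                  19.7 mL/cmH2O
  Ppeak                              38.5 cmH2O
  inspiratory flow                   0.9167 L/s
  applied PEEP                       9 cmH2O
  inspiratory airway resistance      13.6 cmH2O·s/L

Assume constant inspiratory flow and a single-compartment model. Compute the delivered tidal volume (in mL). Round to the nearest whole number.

Equation of motion (constant flow): PIP = Vt/C + R·V̇ + PEEP.
Vt/C = PIP − R·V̇ − PEEP = 38.5 − 12.467 − 9 = 17.033 cmH2O.
Vt = C × 17.033 = 19.7 × 17.033 = 335.55 mL.

336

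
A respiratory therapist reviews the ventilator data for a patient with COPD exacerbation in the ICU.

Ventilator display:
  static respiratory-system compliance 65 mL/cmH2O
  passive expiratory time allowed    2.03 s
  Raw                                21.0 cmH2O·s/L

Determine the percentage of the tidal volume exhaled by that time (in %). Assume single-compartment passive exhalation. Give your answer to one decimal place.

τ = R × C = 21.0 × 65 mL/cmH2O = 21.0 × 0.065 L/cmH2O = 1.365 s.
Passive exhalation: V(t)/V₀ = e^(−t/τ) = e^(−2.03/1.365) = 0.226.
Fraction exhaled = 1 − 0.226 = 0.774 → 77.4%.

77.4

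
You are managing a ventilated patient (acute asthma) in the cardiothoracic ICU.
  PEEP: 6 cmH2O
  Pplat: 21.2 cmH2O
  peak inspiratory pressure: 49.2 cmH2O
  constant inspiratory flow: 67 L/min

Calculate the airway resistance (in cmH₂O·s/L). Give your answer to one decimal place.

25.1

Flow: 67 L/min ÷ 60 = 1.1167 L/s.
Raw = (PIP − Pplat) / flow = (49.2 − 21.2) / 1.1167 = 28.0 / 1.1167 = 25.074 cmH2O·s/L.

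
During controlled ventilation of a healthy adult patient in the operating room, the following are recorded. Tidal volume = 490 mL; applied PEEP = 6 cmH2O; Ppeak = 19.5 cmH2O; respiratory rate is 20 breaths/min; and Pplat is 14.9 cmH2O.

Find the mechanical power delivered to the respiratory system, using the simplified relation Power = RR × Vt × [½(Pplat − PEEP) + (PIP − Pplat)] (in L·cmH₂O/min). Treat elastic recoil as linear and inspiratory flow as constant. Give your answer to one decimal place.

Per-breath work = Vt × [½(Pplat−PEEP) + (PIP−Pplat)] = 0.490 × [0.5×8.9 + 4.6] = 0.490 × 9.05 = 4.435 L·cmH2O.
Power = 20 × 4.435 = 88.7 L·cmH2O/min.

88.7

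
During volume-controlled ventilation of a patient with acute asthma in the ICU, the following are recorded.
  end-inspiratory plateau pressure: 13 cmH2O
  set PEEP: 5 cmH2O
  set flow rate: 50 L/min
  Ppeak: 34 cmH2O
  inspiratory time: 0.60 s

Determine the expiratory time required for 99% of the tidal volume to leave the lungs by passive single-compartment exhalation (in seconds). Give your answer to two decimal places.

7.25

Flow: 50 L/min ÷ 60 = 0.8333 L/s.
Vt = flow × Ti = 0.8333 L/s × 0.60 s × 1000 mL/L = 499.98 mL.
R = (PIP − Pplat)/V̇ = (34 − 13) / 0.8333 = 21.0/0.8333 = 25.201 cmH2O·s/L.
C = Vt/(Pplat − PEEP) = 499.98 / (13 − 5) = 499.98/8.0 = 62.498 mL/cmH2O.
τ = R × C = 25.201 × 0.0625 L/cmH2O = 1.575 s.
t = −τ·ln(1 − 0.99) = −1.575·ln(0.01) = 7.253 s.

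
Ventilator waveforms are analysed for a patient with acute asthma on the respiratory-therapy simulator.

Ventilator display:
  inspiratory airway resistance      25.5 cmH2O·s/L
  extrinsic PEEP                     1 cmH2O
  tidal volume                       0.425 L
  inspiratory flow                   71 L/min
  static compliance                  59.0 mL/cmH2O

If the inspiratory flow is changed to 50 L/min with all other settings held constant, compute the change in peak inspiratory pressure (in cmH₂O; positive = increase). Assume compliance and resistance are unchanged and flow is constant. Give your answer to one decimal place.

-8.9

Flow: 71 L/min ÷ 60 = 1.1833 L/s.
New flow: 50 L/min ÷ 60 = 0.8333 L/s.
PIP = Vt/C + R·V̇ + PEEP (constant-flow equation of motion).
Only the resistive term changes: ΔPIP = R × ΔV̇ = 25.5 × (0.8333 − 1.1833) = 25.5 × -0.35 = -8.925 cmH2O.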